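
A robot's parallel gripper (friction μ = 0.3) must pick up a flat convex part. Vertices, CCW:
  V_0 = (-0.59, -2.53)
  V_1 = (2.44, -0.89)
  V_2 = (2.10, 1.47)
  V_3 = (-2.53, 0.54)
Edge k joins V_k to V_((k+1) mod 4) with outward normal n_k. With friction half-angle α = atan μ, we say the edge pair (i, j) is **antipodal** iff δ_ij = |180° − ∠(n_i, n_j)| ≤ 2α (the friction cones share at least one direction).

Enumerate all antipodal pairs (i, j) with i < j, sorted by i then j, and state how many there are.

α = atan 0.3 = 16.70°;  2α = 33.40°
n_0 = (+0.4760, -0.8794)
n_1 = (+0.9898, +0.1426)
n_2 = (-0.1969, +0.9804)
n_3 = (-0.8454, -0.5342)
  (0,1): δ = 110.23°  ·
  (0,2): δ = 17.07°  ✓
  (0,3): δ = 93.87°  ·
  (1,2): δ = 86.84°  ·
  (1,3): δ = 24.09°  ✓
  (2,3): δ = 69.07°  ·
antipodal pairs: 2

count = 2; pairs: (0,2), (1,3)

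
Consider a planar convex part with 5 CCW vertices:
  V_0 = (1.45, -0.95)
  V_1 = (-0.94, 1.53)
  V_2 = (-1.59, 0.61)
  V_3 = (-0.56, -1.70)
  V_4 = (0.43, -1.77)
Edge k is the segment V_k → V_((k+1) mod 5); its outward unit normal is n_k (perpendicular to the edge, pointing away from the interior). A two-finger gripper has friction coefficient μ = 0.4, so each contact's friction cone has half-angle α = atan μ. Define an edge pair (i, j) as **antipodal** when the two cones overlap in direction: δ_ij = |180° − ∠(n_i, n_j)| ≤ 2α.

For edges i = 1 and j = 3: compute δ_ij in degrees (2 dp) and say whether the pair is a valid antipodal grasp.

α = atan 0.4 = 21.80°;  2α = 43.60°
edge 1: e_1 = (-0.65, -0.92);  n_1 = (-0.8167, +0.5770)
edge 3: e_3 = (+0.99, -0.07);  n_3 = (-0.0705, -0.9975)
∠(n_1, n_3) = 121.20°
δ = |180° − 121.20°| = 58.80°
58.80° > 2α = 43.60°  →  invalid

δ = 58.80°, invalid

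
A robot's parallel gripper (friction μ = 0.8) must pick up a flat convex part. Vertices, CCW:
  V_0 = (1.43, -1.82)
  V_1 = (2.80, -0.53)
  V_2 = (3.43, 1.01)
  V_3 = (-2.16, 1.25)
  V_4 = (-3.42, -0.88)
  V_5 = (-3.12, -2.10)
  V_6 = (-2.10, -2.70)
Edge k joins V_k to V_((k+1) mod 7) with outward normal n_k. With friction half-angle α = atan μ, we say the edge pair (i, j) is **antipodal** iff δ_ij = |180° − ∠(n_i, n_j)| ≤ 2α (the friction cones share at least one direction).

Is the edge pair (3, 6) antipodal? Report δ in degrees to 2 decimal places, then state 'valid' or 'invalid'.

δ = 45.40°, valid

α = atan 0.8 = 38.66°;  2α = 77.32°
edge 3: e_3 = (-1.26, -2.13);  n_3 = (-0.8607, +0.5091)
edge 6: e_6 = (+3.53, +0.88);  n_6 = (+0.2419, -0.9703)
∠(n_3, n_6) = 134.60°
δ = |180° − 134.60°| = 45.40°
45.40° ≤ 2α = 77.32°  →  valid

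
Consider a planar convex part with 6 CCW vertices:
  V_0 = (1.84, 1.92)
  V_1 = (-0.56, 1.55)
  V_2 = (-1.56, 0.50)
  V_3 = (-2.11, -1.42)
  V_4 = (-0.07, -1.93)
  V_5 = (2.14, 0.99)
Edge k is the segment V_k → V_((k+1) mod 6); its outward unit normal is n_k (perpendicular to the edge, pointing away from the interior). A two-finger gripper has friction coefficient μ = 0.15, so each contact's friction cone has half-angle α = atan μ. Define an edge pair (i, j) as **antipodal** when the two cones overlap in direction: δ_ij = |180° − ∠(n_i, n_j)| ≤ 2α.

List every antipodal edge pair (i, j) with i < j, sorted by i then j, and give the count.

α = atan 0.15 = 8.53°;  2α = 17.06°
n_0 = (-0.1524, +0.9883)
n_1 = (-0.7241, +0.6897)
n_2 = (-0.9613, +0.2754)
n_3 = (-0.2425, -0.9701)
n_4 = (+0.7974, -0.6035)
n_5 = (+0.9517, +0.3070)
  (0,1): δ = 142.37°  ·
  (0,2): δ = 114.75°  ·
  (0,3): δ = 22.80°  ·
  (0,4): δ = 44.12°  ·
  (0,5): δ = 99.11°  ·
  (1,2): δ = 152.38°  ·
  (1,3): δ = 60.43°  ·
  (1,4): δ = 6.48°  ✓
  (1,5): δ = 61.48°  ·
  (2,3): δ = 88.05°  ·
  (2,4): δ = 21.14°  ·
  (2,5): δ = 33.86°  ·
  (3,4): δ = 113.08°  ·
  (3,5): δ = 58.09°  ·
  (4,5): δ = 125.00°  ·
antipodal pairs: 1

count = 1; pairs: (1,4)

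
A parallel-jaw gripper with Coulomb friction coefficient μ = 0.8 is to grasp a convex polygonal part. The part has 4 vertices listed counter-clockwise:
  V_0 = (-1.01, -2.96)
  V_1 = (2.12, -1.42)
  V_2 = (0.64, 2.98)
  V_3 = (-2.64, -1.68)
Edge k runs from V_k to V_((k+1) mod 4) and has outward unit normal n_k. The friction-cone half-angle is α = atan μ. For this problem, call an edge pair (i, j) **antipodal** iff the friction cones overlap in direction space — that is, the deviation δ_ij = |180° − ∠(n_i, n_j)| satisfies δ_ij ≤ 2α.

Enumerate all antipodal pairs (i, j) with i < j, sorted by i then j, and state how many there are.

count = 3; pairs: (0,2), (1,2), (1,3)

α = atan 0.8 = 38.66°;  2α = 77.32°
n_0 = (+0.4415, -0.8973)
n_1 = (+0.9478, +0.3188)
n_2 = (-0.8177, +0.5756)
n_3 = (-0.6176, -0.7865)
  (0,1): δ = 97.61°  ·
  (0,2): δ = 28.66°  ✓
  (0,3): δ = 115.66°  ·
  (1,2): δ = 53.73°  ✓
  (1,3): δ = 33.27°  ✓
  (2,3): δ = 93.00°  ·
antipodal pairs: 3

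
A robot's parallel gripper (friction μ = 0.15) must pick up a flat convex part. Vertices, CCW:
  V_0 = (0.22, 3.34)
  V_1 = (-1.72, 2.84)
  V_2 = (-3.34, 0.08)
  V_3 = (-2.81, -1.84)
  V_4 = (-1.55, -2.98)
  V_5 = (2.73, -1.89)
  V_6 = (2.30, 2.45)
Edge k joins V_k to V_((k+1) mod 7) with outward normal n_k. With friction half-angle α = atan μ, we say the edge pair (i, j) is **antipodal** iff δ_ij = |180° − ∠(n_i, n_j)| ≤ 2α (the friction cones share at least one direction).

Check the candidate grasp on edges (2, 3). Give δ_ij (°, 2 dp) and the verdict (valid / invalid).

α = atan 0.15 = 8.53°;  2α = 17.06°
edge 2: e_2 = (+0.53, -1.92);  n_2 = (-0.9639, -0.2661)
edge 3: e_3 = (+1.26, -1.14);  n_3 = (-0.6709, -0.7415)
∠(n_2, n_3) = 32.43°
δ = |180° − 32.43°| = 147.57°
147.57° > 2α = 17.06°  →  invalid

δ = 147.57°, invalid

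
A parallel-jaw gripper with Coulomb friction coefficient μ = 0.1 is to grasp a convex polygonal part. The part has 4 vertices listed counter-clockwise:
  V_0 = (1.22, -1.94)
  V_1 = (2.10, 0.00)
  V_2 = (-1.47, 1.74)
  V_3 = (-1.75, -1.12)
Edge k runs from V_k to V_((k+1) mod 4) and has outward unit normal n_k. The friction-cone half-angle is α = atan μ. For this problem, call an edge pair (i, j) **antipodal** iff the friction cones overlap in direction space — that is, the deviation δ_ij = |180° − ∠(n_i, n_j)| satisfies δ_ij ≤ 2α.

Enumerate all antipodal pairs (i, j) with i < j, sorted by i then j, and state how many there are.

count = 1; pairs: (1,3)

α = atan 0.1 = 5.71°;  2α = 11.42°
n_0 = (+0.9107, -0.4131)
n_1 = (+0.4381, +0.8989)
n_2 = (-0.9952, +0.0974)
n_3 = (-0.2661, -0.9639)
  (0,1): δ = 91.58°  ·
  (0,2): δ = 18.81°  ·
  (0,3): δ = 98.96°  ·
  (1,2): δ = 69.61°  ·
  (1,3): δ = 10.55°  ✓
  (2,3): δ = 99.84°  ·
antipodal pairs: 1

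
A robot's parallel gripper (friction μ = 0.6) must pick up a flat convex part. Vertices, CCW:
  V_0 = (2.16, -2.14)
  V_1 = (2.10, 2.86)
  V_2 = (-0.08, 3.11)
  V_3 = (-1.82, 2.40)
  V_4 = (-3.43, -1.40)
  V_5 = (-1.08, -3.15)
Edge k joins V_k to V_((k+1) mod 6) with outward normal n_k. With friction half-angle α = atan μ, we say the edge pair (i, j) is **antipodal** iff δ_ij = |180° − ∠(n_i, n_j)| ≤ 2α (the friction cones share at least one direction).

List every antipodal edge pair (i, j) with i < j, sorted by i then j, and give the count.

α = atan 0.6 = 30.96°;  2α = 61.93°
n_0 = (+0.9999, +0.0120)
n_1 = (+0.1139, +0.9935)
n_2 = (-0.3778, +0.9259)
n_3 = (-0.9208, +0.3901)
n_4 = (-0.5973, -0.8020)
n_5 = (+0.2976, -0.9547)
  (0,1): δ = 97.23°  ·
  (0,2): δ = 68.49°  ·
  (0,3): δ = 23.65°  ✓
  (0,4): δ = 52.64°  ✓
  (0,5): δ = 106.63°  ·
  (1,2): δ = 151.26°  ·
  (1,3): δ = 106.42°  ·
  (1,4): δ = 30.13°  ✓
  (1,5): δ = 23.86°  ✓
  (2,3): δ = 135.16°  ·
  (2,4): δ = 58.87°  ✓
  (2,5): δ = 4.88°  ✓
  (3,4): δ = 103.71°  ·
  (3,5): δ = 49.72°  ✓
  (4,5): δ = 126.01°  ·
antipodal pairs: 7

count = 7; pairs: (0,3), (0,4), (1,4), (1,5), (2,4), (2,5), (3,5)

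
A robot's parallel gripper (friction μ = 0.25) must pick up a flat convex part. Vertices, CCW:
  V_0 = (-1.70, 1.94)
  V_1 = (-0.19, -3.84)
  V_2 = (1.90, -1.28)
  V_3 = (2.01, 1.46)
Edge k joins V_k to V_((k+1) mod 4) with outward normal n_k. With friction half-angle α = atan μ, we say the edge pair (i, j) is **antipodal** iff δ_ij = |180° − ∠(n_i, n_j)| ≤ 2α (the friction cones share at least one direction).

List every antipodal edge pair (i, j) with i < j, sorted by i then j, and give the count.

count = 1; pairs: (0,2)

α = atan 0.25 = 14.04°;  2α = 28.07°
n_0 = (-0.9675, -0.2528)
n_1 = (+0.7746, -0.6324)
n_2 = (+0.9992, -0.0401)
n_3 = (+0.1283, +0.9917)
  (0,1): δ = 53.87°  ·
  (0,2): δ = 16.94°  ✓
  (0,3): δ = 67.99°  ·
  (1,2): δ = 143.07°  ·
  (1,3): δ = 58.14°  ·
  (2,3): δ = 95.07°  ·
antipodal pairs: 1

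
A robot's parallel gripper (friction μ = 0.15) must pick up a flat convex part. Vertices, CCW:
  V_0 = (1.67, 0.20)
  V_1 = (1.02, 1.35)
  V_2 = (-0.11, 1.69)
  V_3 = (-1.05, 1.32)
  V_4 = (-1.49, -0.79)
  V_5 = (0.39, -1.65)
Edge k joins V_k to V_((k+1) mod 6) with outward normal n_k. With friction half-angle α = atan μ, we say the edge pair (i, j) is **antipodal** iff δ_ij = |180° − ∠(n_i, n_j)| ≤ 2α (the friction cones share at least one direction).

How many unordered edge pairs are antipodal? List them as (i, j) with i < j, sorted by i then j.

α = atan 0.15 = 8.53°;  2α = 17.06°
n_0 = (+0.8706, +0.4921)
n_1 = (+0.2881, +0.9576)
n_2 = (-0.3663, +0.9305)
n_3 = (-0.9789, +0.2041)
n_4 = (-0.4160, -0.9094)
n_5 = (+0.8224, -0.5690)
  (0,1): δ = 136.22°  ·
  (0,2): δ = 97.99°  ·
  (0,3): δ = 41.26°  ·
  (0,4): δ = 35.94°  ·
  (0,5): δ = 115.85°  ·
  (1,2): δ = 141.77°  ·
  (1,3): δ = 85.03°  ·
  (1,4): δ = 7.84°  ✓
  (1,5): δ = 72.07°  ·
  (2,3): δ = 123.26°  ·
  (2,4): δ = 46.07°  ·
  (2,5): δ = 33.84°  ·
  (3,4): δ = 102.80°  ·
  (3,5): δ = 22.90°  ·
  (4,5): δ = 100.10°  ·
antipodal pairs: 1

count = 1; pairs: (1,4)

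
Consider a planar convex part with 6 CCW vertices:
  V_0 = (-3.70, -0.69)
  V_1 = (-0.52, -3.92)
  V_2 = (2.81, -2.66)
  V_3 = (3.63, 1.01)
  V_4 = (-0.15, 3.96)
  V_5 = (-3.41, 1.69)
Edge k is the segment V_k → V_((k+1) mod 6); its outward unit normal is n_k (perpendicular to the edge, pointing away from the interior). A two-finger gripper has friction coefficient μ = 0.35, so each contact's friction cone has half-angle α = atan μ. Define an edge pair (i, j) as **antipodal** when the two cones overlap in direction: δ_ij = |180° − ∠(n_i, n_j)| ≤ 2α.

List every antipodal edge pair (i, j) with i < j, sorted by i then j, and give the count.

count = 3; pairs: (0,3), (1,4), (2,5)

α = atan 0.35 = 19.29°;  2α = 38.58°
n_0 = (-0.7126, -0.7016)
n_1 = (+0.3539, -0.9353)
n_2 = (+0.9759, -0.2181)
n_3 = (+0.6152, +0.7883)
n_4 = (-0.5714, +0.8206)
n_5 = (-0.9927, +0.1210)
  (0,1): δ = 113.83°  ·
  (0,2): δ = 57.15°  ·
  (0,3): δ = 7.48°  ✓
  (0,4): δ = 80.30°  ·
  (0,5): δ = 128.50°  ·
  (1,2): δ = 123.32°  ·
  (1,3): δ = 58.69°  ·
  (1,4): δ = 14.12°  ✓
  (1,5): δ = 62.33°  ·
  (2,3): δ = 115.37°  ·
  (2,4): δ = 42.55°  ·
  (2,5): δ = 5.65°  ✓
  (3,4): δ = 107.18°  ·
  (3,5): δ = 58.98°  ·
  (4,5): δ = 131.80°  ·
antipodal pairs: 3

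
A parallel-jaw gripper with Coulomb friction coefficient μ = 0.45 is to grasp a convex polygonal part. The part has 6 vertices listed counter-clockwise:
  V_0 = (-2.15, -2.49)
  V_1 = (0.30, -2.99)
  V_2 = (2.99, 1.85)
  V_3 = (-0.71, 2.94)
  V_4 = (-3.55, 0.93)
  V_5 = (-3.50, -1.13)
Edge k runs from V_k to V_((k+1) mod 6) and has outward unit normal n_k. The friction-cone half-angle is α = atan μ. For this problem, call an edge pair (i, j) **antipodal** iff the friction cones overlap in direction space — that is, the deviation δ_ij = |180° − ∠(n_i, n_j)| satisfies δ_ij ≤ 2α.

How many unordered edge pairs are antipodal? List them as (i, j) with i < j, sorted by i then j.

count = 5; pairs: (0,2), (0,3), (1,3), (1,4), (2,5)

α = atan 0.45 = 24.23°;  2α = 48.46°
n_0 = (-0.2000, -0.9798)
n_1 = (+0.8741, -0.4858)
n_2 = (+0.2826, +0.9592)
n_3 = (-0.5777, +0.8163)
n_4 = (-0.9997, -0.0243)
n_5 = (-0.7097, -0.7045)
  (0,1): δ = 107.53°  ·
  (0,2): δ = 4.88°  ✓
  (0,3): δ = 46.82°  ✓
  (0,4): δ = 102.93°  ·
  (0,5): δ = 146.32°  ·
  (1,2): δ = 77.35°  ·
  (1,3): δ = 25.65°  ✓
  (1,4): δ = 30.46°  ✓
  (1,5): δ = 73.85°  ·
  (2,3): δ = 128.30°  ·
  (2,4): δ = 72.19°  ·
  (2,5): δ = 28.80°  ✓
  (3,4): δ = 123.90°  ·
  (3,5): δ = 80.50°  ·
  (4,5): δ = 136.60°  ·
antipodal pairs: 5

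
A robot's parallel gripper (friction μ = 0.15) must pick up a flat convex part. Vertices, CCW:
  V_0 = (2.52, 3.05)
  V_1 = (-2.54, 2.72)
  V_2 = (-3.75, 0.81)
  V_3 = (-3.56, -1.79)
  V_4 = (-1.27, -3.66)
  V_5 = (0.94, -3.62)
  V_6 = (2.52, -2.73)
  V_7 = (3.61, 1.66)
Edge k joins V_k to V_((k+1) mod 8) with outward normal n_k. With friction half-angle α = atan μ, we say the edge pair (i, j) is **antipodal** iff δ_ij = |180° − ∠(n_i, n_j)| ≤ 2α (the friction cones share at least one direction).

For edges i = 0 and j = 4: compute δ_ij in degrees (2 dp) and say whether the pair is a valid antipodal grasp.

δ = 2.69°, valid

α = atan 0.15 = 8.53°;  2α = 17.06°
edge 0: e_0 = (-5.06, -0.33);  n_0 = (-0.0651, +0.9979)
edge 4: e_4 = (+2.21, +0.04);  n_4 = (+0.0181, -0.9998)
∠(n_0, n_4) = 177.31°
δ = |180° − 177.31°| = 2.69°
2.69° ≤ 2α = 17.06°  →  valid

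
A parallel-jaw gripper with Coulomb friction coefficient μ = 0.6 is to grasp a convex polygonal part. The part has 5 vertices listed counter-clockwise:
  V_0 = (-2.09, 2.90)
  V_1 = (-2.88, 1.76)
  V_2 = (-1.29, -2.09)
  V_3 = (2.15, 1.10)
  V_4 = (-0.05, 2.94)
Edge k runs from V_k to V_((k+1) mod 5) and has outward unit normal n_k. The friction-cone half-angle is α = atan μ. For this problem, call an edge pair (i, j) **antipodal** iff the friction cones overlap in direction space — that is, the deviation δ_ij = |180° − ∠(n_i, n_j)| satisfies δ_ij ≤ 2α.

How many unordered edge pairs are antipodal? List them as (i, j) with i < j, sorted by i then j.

α = atan 0.6 = 30.96°;  2α = 61.93°
n_0 = (-0.8219, +0.5696)
n_1 = (-0.9243, -0.3817)
n_2 = (+0.6800, -0.7332)
n_3 = (+0.6416, +0.7671)
n_4 = (-0.0196, +0.9998)
  (0,1): δ = 122.84°  ·
  (0,2): δ = 12.44°  ✓
  (0,3): δ = 84.81°  ·
  (0,4): δ = 125.84°  ·
  (1,2): δ = 69.60°  ·
  (1,3): δ = 27.65°  ✓
  (1,4): δ = 68.68°  ·
  (2,3): δ = 82.75°  ·
  (2,4): δ = 41.72°  ✓
  (3,4): δ = 138.97°  ·
antipodal pairs: 3

count = 3; pairs: (0,2), (1,3), (2,4)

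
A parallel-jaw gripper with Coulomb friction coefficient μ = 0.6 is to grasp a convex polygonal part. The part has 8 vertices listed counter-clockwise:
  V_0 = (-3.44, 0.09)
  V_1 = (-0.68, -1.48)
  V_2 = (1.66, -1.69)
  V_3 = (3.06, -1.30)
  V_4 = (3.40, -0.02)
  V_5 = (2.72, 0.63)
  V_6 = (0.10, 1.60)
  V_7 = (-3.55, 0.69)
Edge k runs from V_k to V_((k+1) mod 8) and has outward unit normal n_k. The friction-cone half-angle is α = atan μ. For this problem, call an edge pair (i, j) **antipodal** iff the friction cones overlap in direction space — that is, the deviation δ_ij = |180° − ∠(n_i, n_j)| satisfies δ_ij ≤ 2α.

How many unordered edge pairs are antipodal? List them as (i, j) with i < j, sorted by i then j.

α = atan 0.6 = 30.96°;  2α = 61.93°
n_0 = (-0.4944, -0.8692)
n_1 = (-0.0894, -0.9960)
n_2 = (+0.2684, -0.9633)
n_3 = (+0.9665, -0.2567)
n_4 = (+0.6910, +0.7229)
n_5 = (+0.3472, +0.9378)
n_6 = (-0.2419, +0.9703)
n_7 = (-0.9836, -0.1803)
  (0,1): δ = 155.50°  ·
  (0,2): δ = 134.80°  ·
  (0,3): δ = 75.24°  ·
  (0,4): δ = 14.07°  ✓
  (0,5): δ = 9.32°  ✓
  (0,6): δ = 43.63°  ✓
  (0,7): δ = 130.02°  ·
  (1,2): δ = 159.31°  ·
  (1,3): δ = 99.75°  ·
  (1,4): δ = 38.58°  ✓
  (1,5): δ = 15.19°  ✓
  (1,6): δ = 19.13°  ✓
  (1,7): δ = 105.52°  ·
  (2,3): δ = 120.44°  ·
  (2,4): δ = 59.27°  ✓
  (2,5): δ = 35.88°  ✓
  (2,6): δ = 1.57°  ✓
  (2,7): δ = 84.82°  ·
  (3,4): δ = 118.83°  ·
  (3,5): δ = 95.44°  ·
  (3,6): δ = 61.13°  ✓
  (3,7): δ = 25.26°  ✓
  (4,5): δ = 156.61°  ·
  (4,6): δ = 122.29°  ·
  (4,7): δ = 35.90°  ✓
  (5,6): δ = 145.68°  ·
  (5,7): δ = 59.30°  ✓
  (6,7): δ = 93.61°  ·
antipodal pairs: 13

count = 13; pairs: (0,4), (0,5), (0,6), (1,4), (1,5), (1,6), (2,4), (2,5), (2,6), (3,6), (3,7), (4,7), (5,7)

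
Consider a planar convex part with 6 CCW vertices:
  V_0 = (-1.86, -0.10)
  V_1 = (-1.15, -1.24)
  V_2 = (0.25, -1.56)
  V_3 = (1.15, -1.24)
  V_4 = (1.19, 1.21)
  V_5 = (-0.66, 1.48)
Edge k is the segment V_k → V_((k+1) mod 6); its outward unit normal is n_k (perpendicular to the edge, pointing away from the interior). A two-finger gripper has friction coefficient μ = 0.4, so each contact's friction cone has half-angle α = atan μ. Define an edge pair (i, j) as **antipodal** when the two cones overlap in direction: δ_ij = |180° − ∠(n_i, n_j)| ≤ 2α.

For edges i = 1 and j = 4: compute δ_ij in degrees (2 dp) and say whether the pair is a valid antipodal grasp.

α = atan 0.4 = 21.80°;  2α = 43.60°
edge 1: e_1 = (+1.40, -0.32);  n_1 = (-0.2228, -0.9749)
edge 4: e_4 = (-1.85, +0.27);  n_4 = (+0.1444, +0.9895)
∠(n_1, n_4) = 175.43°
δ = |180° − 175.43°| = 4.57°
4.57° ≤ 2α = 43.60°  →  valid

δ = 4.57°, valid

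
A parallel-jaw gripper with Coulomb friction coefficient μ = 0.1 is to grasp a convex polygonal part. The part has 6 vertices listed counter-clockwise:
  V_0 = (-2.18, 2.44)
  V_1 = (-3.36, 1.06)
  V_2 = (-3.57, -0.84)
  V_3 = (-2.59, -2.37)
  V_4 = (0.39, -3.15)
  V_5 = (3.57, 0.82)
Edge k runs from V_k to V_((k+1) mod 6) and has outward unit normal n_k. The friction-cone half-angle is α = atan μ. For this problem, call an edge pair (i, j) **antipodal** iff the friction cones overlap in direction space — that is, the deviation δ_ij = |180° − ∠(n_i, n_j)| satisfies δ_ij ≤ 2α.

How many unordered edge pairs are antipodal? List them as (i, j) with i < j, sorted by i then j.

count = 2; pairs: (0,4), (3,5)

α = atan 0.1 = 5.71°;  2α = 11.42°
n_0 = (-0.7600, +0.6499)
n_1 = (-0.9939, +0.1099)
n_2 = (-0.8421, -0.5394)
n_3 = (-0.2532, -0.9674)
n_4 = (+0.7805, -0.6252)
n_5 = (+0.2712, +0.9625)
  (0,1): δ = 145.77°  ·
  (0,2): δ = 106.83°  ·
  (0,3): δ = 64.13°  ·
  (0,4): δ = 1.84°  ✓
  (0,5): δ = 114.80°  ·
  (1,2): δ = 141.05°  ·
  (1,3): δ = 98.36°  ·
  (1,4): δ = 32.39°  ·
  (1,5): δ = 80.57°  ·
  (2,3): δ = 137.31°  ·
  (2,4): δ = 71.34°  ·
  (2,5): δ = 41.62°  ·
  (3,4): δ = 114.03°  ·
  (3,5): δ = 1.07°  ✓
  (4,5): δ = 67.04°  ·
antipodal pairs: 2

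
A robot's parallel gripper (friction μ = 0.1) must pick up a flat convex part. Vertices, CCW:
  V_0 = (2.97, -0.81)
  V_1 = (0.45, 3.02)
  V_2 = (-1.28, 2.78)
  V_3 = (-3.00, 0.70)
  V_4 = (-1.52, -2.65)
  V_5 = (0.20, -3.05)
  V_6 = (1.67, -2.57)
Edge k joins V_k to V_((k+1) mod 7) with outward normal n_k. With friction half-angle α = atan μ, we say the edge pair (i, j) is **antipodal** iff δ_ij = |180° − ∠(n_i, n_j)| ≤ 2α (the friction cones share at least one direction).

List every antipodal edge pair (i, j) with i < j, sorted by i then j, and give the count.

count = 3; pairs: (0,3), (1,5), (2,6)

α = atan 0.1 = 5.71°;  2α = 11.42°
n_0 = (+0.8354, +0.5497)
n_1 = (-0.1374, +0.9905)
n_2 = (-0.7706, +0.6373)
n_3 = (-0.9147, -0.4041)
n_4 = (-0.2265, -0.9740)
n_5 = (+0.3104, -0.9506)
n_6 = (+0.8044, -0.5941)
  (0,1): δ = 115.45°  ·
  (0,2): δ = 72.93°  ·
  (0,3): δ = 9.51°  ✓
  (0,4): δ = 43.56°  ·
  (0,5): δ = 74.74°  ·
  (0,6): δ = 110.21°  ·
  (1,2): δ = 137.49°  ·
  (1,3): δ = 74.06°  ·
  (1,4): δ = 20.99°  ·
  (1,5): δ = 10.19°  ✓
  (1,6): δ = 45.65°  ·
  (2,3): δ = 116.58°  ·
  (2,4): δ = 63.50°  ·
  (2,5): δ = 32.33°  ·
  (2,6): δ = 3.14°  ✓
  (3,4): δ = 126.93°  ·
  (3,5): δ = 95.75°  ·
  (3,6): δ = 60.29°  ·
  (4,5): δ = 148.82°  ·
  (4,6): δ = 113.36°  ·
  (5,6): δ = 144.53°  ·
antipodal pairs: 3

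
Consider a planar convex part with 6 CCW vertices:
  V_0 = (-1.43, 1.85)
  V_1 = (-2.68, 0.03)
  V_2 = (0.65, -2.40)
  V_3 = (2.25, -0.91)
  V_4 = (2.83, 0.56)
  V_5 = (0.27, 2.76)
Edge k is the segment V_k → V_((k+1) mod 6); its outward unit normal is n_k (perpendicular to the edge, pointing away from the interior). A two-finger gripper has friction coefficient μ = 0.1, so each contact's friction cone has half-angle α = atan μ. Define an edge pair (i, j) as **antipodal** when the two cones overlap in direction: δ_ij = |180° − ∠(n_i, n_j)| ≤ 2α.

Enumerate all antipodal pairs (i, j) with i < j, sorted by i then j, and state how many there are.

count = 1; pairs: (1,4)

α = atan 0.1 = 5.71°;  2α = 11.42°
n_0 = (-0.8243, +0.5661)
n_1 = (-0.5895, -0.8078)
n_2 = (+0.6815, -0.7318)
n_3 = (+0.9302, -0.3670)
n_4 = (+0.6518, +0.7584)
n_5 = (-0.4719, +0.8816)
  (0,1): δ = 91.64°  ·
  (0,2): δ = 12.56°  ·
  (0,3): δ = 12.95°  ·
  (0,4): δ = 83.81°  ·
  (0,5): δ = 152.64°  ·
  (1,2): δ = 100.92°  ·
  (1,3): δ = 75.41°  ·
  (1,4): δ = 4.56°  ✓
  (1,5): δ = 64.28°  ·
  (2,3): δ = 154.49°  ·
  (2,4): δ = 83.64°  ·
  (2,5): δ = 14.80°  ·
  (3,4): δ = 109.14°  ·
  (3,5): δ = 40.31°  ·
  (4,5): δ = 111.17°  ·
antipodal pairs: 1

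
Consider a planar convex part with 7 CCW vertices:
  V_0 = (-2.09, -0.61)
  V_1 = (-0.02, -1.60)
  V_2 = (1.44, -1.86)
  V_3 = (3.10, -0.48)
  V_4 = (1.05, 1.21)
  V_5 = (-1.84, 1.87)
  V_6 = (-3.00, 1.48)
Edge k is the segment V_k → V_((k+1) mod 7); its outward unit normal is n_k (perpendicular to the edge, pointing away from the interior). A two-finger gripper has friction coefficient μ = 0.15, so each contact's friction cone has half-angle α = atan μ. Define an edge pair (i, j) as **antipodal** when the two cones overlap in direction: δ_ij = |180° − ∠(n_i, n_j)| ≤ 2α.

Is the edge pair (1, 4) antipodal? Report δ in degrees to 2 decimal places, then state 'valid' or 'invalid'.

α = atan 0.15 = 8.53°;  2α = 17.06°
edge 1: e_1 = (+1.46, -0.26);  n_1 = (-0.1753, -0.9845)
edge 4: e_4 = (-2.89, +0.66);  n_4 = (+0.2226, +0.9749)
∠(n_1, n_4) = 177.23°
δ = |180° − 177.23°| = 2.77°
2.77° ≤ 2α = 17.06°  →  valid

δ = 2.77°, valid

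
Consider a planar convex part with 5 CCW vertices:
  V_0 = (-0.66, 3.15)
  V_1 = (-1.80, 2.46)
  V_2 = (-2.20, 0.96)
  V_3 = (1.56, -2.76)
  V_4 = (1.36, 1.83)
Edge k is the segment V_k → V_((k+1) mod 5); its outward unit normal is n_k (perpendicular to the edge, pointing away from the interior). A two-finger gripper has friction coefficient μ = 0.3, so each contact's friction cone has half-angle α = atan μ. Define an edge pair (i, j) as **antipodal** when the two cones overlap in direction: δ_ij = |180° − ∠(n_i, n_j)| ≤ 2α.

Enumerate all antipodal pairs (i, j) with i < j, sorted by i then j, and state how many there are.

α = atan 0.3 = 16.70°;  2α = 33.40°
n_0 = (-0.5178, +0.8555)
n_1 = (-0.9662, +0.2577)
n_2 = (-0.7033, -0.7109)
n_3 = (+0.9991, +0.0435)
n_4 = (+0.5470, +0.8371)
  (0,1): δ = 136.12°  ·
  (0,2): δ = 75.88°  ·
  (0,3): δ = 61.31°  ·
  (0,4): δ = 115.65°  ·
  (1,2): δ = 119.76°  ·
  (1,3): δ = 17.43°  ✓
  (1,4): δ = 71.77°  ·
  (2,3): δ = 42.81°  ·
  (2,4): δ = 11.53°  ✓
  (3,4): δ = 125.66°  ·
antipodal pairs: 2

count = 2; pairs: (1,3), (2,4)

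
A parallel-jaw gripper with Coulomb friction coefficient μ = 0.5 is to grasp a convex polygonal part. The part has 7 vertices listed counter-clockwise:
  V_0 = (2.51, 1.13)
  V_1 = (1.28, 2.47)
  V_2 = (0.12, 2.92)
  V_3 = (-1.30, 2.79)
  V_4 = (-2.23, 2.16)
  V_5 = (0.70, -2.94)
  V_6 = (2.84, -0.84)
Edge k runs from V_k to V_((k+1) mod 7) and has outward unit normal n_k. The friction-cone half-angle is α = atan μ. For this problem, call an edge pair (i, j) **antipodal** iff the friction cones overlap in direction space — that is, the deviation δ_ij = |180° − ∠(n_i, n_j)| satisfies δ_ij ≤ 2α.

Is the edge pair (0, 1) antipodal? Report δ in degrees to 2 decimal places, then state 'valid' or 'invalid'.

δ = 153.75°, invalid

α = atan 0.5 = 26.57°;  2α = 53.13°
edge 0: e_0 = (-1.23, +1.34);  n_0 = (+0.7367, +0.6762)
edge 1: e_1 = (-1.16, +0.45);  n_1 = (+0.3617, +0.9323)
∠(n_0, n_1) = 26.25°
δ = |180° − 26.25°| = 153.75°
153.75° > 2α = 53.13°  →  invalid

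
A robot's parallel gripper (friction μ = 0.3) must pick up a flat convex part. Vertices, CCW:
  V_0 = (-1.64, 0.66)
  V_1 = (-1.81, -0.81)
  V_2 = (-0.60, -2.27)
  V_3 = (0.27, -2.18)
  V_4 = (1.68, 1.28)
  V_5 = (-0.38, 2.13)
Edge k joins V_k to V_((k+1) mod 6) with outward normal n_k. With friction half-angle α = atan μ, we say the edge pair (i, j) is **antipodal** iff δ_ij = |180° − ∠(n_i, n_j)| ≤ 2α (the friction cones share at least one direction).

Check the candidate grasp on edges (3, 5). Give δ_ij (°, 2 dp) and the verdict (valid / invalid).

α = atan 0.3 = 16.70°;  2α = 33.40°
edge 3: e_3 = (+1.41, +3.46);  n_3 = (+0.9261, -0.3774)
edge 5: e_5 = (-1.26, -1.47);  n_5 = (-0.7593, +0.6508)
∠(n_3, n_5) = 161.57°
δ = |180° − 161.57°| = 18.43°
18.43° ≤ 2α = 33.40°  →  valid

δ = 18.43°, valid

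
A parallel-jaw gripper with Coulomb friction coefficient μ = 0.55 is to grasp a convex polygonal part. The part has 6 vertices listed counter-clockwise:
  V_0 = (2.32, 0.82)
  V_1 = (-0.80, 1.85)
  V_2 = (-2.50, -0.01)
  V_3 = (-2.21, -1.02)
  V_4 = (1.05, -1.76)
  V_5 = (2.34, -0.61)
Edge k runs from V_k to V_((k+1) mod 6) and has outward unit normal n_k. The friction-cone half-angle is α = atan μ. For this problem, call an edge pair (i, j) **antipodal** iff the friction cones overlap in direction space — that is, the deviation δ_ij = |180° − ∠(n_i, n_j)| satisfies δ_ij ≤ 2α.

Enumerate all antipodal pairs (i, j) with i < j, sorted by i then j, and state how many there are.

count = 5; pairs: (0,2), (0,3), (1,4), (1,5), (2,5)

α = atan 0.55 = 28.81°;  2α = 57.62°
n_0 = (+0.3135, +0.9496)
n_1 = (-0.7381, +0.6746)
n_2 = (-0.9612, -0.2760)
n_3 = (-0.2214, -0.9752)
n_4 = (+0.6654, -0.7465)
n_5 = (+0.9999, +0.0140)
  (0,1): δ = 114.16°  ·
  (0,2): δ = 55.71°  ✓
  (0,3): δ = 5.48°  ✓
  (0,4): δ = 59.99°  ·
  (0,5): δ = 109.07°  ·
  (1,2): δ = 121.55°  ·
  (1,3): δ = 60.36°  ·
  (1,4): δ = 5.86°  ✓
  (1,5): δ = 43.23°  ✓
  (2,3): δ = 118.81°  ·
  (2,4): δ = 64.30°  ·
  (2,5): δ = 15.22°  ✓
  (3,4): δ = 125.49°  ·
  (3,5): δ = 76.41°  ·
  (4,5): δ = 130.91°  ·
antipodal pairs: 5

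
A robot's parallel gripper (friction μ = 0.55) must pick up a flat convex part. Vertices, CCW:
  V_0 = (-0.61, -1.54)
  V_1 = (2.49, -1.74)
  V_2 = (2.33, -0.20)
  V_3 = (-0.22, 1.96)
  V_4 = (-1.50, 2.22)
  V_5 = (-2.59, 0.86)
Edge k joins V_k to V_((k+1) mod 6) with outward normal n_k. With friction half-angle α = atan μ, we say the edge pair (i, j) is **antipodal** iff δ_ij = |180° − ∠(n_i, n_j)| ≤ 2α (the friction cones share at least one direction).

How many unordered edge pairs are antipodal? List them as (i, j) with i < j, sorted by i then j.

count = 7; pairs: (0,2), (0,3), (0,4), (1,4), (1,5), (2,5), (3,5)

α = atan 0.55 = 28.81°;  2α = 57.62°
n_0 = (-0.0644, -0.9979)
n_1 = (+0.9946, +0.1033)
n_2 = (+0.6463, +0.7630)
n_3 = (+0.1991, +0.9800)
n_4 = (-0.7803, +0.6254)
n_5 = (-0.7714, -0.6364)
  (0,1): δ = 80.38°  ·
  (0,2): δ = 36.58°  ✓
  (0,3): δ = 7.79°  ✓
  (0,4): δ = 54.98°  ✓
  (0,5): δ = 133.21°  ·
  (1,2): δ = 136.20°  ·
  (1,3): δ = 107.41°  ·
  (1,4): δ = 44.64°  ✓
  (1,5): δ = 33.59°  ✓
  (2,3): δ = 151.22°  ·
  (2,4): δ = 88.44°  ·
  (2,5): δ = 10.21°  ✓
  (3,4): δ = 117.23°  ·
  (3,5): δ = 39.00°  ✓
  (4,5): δ = 101.77°  ·
antipodal pairs: 7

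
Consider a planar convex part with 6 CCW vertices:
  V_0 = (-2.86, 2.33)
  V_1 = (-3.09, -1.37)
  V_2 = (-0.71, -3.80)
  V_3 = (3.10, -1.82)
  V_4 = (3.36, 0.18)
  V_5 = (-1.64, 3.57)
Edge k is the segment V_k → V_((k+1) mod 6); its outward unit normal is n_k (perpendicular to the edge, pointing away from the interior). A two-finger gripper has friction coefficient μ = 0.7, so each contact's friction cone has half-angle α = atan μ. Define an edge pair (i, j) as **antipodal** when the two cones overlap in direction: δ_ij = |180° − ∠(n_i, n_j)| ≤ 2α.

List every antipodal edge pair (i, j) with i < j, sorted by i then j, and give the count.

count = 8; pairs: (0,2), (0,3), (0,4), (1,3), (1,4), (2,4), (2,5), (3,5)

α = atan 0.7 = 34.99°;  2α = 69.98°
n_0 = (-0.9981, +0.0620)
n_1 = (-0.7144, -0.6997)
n_2 = (+0.4611, -0.8873)
n_3 = (+0.9917, -0.1289)
n_4 = (+0.5612, +0.8277)
n_5 = (-0.7128, +0.7013)
  (0,1): δ = 132.04°  ·
  (0,2): δ = 58.98°  ✓
  (0,3): δ = 3.85°  ✓
  (0,4): δ = 59.42°  ✓
  (0,5): δ = 139.02°  ·
  (1,2): δ = 106.94°  ·
  (1,3): δ = 51.81°  ✓
  (1,4): δ = 11.46°  ✓
  (1,5): δ = 91.06°  ·
  (2,3): δ = 124.87°  ·
  (2,4): δ = 61.60°  ✓
  (2,5): δ = 18.01°  ✓
  (3,4): δ = 116.73°  ·
  (3,5): δ = 37.13°  ✓
  (4,5): δ = 100.40°  ·
antipodal pairs: 8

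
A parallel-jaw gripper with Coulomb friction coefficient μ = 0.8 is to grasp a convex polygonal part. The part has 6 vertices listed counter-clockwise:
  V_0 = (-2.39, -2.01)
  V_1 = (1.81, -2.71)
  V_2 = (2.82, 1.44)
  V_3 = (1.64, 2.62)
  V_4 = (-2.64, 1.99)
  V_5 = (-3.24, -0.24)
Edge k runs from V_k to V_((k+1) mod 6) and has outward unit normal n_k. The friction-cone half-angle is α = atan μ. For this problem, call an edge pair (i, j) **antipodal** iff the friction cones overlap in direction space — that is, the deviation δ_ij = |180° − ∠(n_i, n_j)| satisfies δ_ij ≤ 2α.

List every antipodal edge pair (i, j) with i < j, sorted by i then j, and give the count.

count = 8; pairs: (0,2), (0,3), (1,3), (1,4), (1,5), (2,4), (2,5), (3,5)

α = atan 0.8 = 38.66°;  2α = 77.32°
n_0 = (-0.1644, -0.9864)
n_1 = (+0.9716, -0.2365)
n_2 = (+0.7071, +0.7071)
n_3 = (-0.1456, +0.9893)
n_4 = (-0.9657, +0.2598)
n_5 = (-0.9014, -0.4329)
  (0,1): δ = 94.22°  ·
  (0,2): δ = 35.54°  ✓
  (0,3): δ = 17.84°  ✓
  (0,4): δ = 84.40°  ·
  (0,5): δ = 125.11°  ·
  (1,2): δ = 121.32°  ·
  (1,3): δ = 67.95°  ✓
  (1,4): δ = 1.38°  ✓
  (1,5): δ = 39.33°  ✓
  (2,3): δ = 126.63°  ·
  (2,4): δ = 60.06°  ✓
  (2,5): δ = 19.35°  ✓
  (3,4): δ = 113.43°  ·
  (3,5): δ = 72.72°  ✓
  (4,5): δ = 139.29°  ·
antipodal pairs: 8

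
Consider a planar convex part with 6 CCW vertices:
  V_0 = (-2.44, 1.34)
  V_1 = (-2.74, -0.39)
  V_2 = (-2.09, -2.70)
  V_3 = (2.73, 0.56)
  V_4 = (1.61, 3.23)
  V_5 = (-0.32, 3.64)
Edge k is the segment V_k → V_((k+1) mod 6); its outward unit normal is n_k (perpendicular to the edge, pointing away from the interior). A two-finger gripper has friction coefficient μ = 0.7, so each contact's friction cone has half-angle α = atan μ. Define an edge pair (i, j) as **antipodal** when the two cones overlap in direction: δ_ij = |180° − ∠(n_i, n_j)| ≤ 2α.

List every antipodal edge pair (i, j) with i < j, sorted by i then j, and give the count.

α = atan 0.7 = 34.99°;  2α = 69.98°
n_0 = (-0.9853, +0.1709)
n_1 = (-0.9626, -0.2709)
n_2 = (+0.5602, -0.8283)
n_3 = (+0.9222, +0.3868)
n_4 = (+0.2078, +0.9782)
n_5 = (-0.7353, +0.6777)
  (0,1): δ = 154.45°  ·
  (0,2): δ = 46.09°  ✓
  (0,3): δ = 32.59°  ✓
  (0,4): δ = 87.84°  ·
  (0,5): δ = 147.17°  ·
  (1,2): δ = 71.64°  ·
  (1,3): δ = 7.04°  ✓
  (1,4): δ = 62.29°  ✓
  (1,5): δ = 121.62°  ·
  (2,3): δ = 101.32°  ·
  (2,4): δ = 46.07°  ✓
  (2,5): δ = 13.26°  ✓
  (3,4): δ = 124.75°  ·
  (3,5): δ = 65.42°  ✓
  (4,5): δ = 120.67°  ·
antipodal pairs: 7

count = 7; pairs: (0,2), (0,3), (1,3), (1,4), (2,4), (2,5), (3,5)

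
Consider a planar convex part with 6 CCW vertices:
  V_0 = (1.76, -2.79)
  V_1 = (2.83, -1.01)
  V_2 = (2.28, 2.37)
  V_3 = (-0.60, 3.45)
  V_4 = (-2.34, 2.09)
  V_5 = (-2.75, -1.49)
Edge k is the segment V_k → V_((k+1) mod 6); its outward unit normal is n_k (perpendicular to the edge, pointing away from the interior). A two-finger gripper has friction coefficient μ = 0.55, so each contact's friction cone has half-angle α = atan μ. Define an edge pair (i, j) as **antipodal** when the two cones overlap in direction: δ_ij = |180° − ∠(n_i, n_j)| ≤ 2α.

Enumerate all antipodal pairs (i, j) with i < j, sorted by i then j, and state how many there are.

α = atan 0.55 = 28.81°;  2α = 57.62°
n_0 = (+0.8571, -0.5152)
n_1 = (+0.9870, +0.1606)
n_2 = (+0.3511, +0.9363)
n_3 = (-0.6158, +0.7879)
n_4 = (-0.9935, +0.1138)
n_5 = (-0.2770, -0.9609)
  (0,1): δ = 139.75°  ·
  (0,2): δ = 79.54°  ·
  (0,3): δ = 20.98°  ✓
  (0,4): δ = 24.48°  ✓
  (0,5): δ = 104.93°  ·
  (1,2): δ = 119.80°  ·
  (1,3): δ = 61.23°  ·
  (1,4): δ = 15.78°  ✓
  (1,5): δ = 64.68°  ·
  (2,3): δ = 121.43°  ·
  (2,4): δ = 75.98°  ·
  (2,5): δ = 4.48°  ✓
  (3,4): δ = 134.54°  ·
  (3,5): δ = 54.09°  ✓
  (4,5): δ = 99.55°  ·
antipodal pairs: 5

count = 5; pairs: (0,3), (0,4), (1,4), (2,5), (3,5)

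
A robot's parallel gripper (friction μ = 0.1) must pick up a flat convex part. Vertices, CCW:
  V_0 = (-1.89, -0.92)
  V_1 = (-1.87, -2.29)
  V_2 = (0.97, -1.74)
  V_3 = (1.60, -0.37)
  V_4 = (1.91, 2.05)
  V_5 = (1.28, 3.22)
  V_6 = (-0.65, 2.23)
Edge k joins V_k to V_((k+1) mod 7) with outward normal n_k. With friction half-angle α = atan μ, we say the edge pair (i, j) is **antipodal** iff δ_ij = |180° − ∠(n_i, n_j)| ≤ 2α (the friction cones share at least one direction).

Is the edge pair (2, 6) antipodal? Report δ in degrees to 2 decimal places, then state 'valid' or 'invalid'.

δ = 3.21°, valid

α = atan 0.1 = 5.71°;  2α = 11.42°
edge 2: e_2 = (+0.63, +1.37);  n_2 = (+0.9085, -0.4178)
edge 6: e_6 = (-1.24, -3.15);  n_6 = (-0.9305, +0.3663)
∠(n_2, n_6) = 176.79°
δ = |180° − 176.79°| = 3.21°
3.21° ≤ 2α = 11.42°  →  valid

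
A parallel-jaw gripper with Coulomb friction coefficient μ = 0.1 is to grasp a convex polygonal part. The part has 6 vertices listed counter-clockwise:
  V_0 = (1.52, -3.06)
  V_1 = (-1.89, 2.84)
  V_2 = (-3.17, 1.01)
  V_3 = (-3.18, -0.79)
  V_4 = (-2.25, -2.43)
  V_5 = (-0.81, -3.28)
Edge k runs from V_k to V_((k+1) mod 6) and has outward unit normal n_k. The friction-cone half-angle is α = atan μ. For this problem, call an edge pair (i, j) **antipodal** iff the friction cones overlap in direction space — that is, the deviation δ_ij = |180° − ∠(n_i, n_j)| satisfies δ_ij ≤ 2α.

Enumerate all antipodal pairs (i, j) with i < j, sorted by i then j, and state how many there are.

count = 1; pairs: (0,3)

α = atan 0.1 = 5.71°;  2α = 11.42°
n_0 = (+0.8658, +0.5004)
n_1 = (-0.8194, +0.5732)
n_2 = (-1.0000, +0.0056)
n_3 = (-0.8699, -0.4933)
n_4 = (-0.5083, -0.8612)
n_5 = (+0.0940, -0.9956)
  (0,1): δ = 65.00°  ·
  (0,2): δ = 30.34°  ·
  (0,3): δ = 0.47°  ✓
  (0,4): δ = 29.42°  ·
  (0,5): δ = 65.37°  ·
  (1,2): δ = 145.35°  ·
  (1,3): δ = 115.47°  ·
  (1,4): δ = 85.58°  ·
  (1,5): δ = 49.64°  ·
  (2,3): δ = 150.13°  ·
  (2,4): δ = 120.23°  ·
  (2,5): δ = 84.29°  ·
  (3,4): δ = 150.11°  ·
  (3,5): δ = 114.16°  ·
  (4,5): δ = 144.05°  ·
antipodal pairs: 1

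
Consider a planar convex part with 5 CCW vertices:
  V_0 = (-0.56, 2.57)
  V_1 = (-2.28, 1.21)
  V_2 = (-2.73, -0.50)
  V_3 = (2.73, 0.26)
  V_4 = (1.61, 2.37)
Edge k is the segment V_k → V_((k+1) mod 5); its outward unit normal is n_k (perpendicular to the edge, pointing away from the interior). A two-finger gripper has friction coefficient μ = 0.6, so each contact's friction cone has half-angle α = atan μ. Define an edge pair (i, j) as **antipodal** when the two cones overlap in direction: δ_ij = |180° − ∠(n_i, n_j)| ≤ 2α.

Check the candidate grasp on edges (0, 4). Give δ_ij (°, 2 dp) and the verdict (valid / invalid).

α = atan 0.6 = 30.96°;  2α = 61.93°
edge 0: e_0 = (-1.72, -1.36);  n_0 = (-0.6202, +0.7844)
edge 4: e_4 = (-2.17, +0.20);  n_4 = (+0.0918, +0.9958)
∠(n_0, n_4) = 43.60°
δ = |180° − 43.60°| = 136.40°
136.40° > 2α = 61.93°  →  invalid

δ = 136.40°, invalid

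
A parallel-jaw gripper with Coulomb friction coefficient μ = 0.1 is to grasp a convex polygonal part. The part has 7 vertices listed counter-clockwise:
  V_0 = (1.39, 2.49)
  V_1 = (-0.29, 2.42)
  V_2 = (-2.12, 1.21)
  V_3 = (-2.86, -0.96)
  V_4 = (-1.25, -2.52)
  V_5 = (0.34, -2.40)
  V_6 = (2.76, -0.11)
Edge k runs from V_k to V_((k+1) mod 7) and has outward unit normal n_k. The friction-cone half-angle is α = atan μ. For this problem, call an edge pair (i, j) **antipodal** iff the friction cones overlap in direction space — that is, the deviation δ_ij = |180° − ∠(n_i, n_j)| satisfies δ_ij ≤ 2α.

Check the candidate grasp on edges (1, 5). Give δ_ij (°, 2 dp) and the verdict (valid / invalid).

δ = 9.95°, valid

α = atan 0.1 = 5.71°;  2α = 11.42°
edge 1: e_1 = (-1.83, -1.21);  n_1 = (-0.5515, +0.8341)
edge 5: e_5 = (+2.42, +2.29);  n_5 = (+0.6873, -0.7263)
∠(n_1, n_5) = 170.05°
δ = |180° − 170.05°| = 9.95°
9.95° ≤ 2α = 11.42°  →  valid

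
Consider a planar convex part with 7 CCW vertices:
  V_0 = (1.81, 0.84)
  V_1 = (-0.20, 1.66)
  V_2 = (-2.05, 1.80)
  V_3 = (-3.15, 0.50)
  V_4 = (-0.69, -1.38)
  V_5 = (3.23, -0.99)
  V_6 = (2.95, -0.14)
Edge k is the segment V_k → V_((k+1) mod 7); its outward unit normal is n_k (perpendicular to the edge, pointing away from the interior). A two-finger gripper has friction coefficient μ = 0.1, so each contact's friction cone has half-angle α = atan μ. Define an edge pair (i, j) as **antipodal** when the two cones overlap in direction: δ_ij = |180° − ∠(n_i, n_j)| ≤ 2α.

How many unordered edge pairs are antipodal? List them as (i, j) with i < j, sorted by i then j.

count = 2; pairs: (1,4), (3,6)

α = atan 0.1 = 5.71°;  2α = 11.42°
n_0 = (+0.3777, +0.9259)
n_1 = (+0.0755, +0.9971)
n_2 = (-0.7634, +0.6459)
n_3 = (-0.6072, -0.7945)
n_4 = (+0.0990, -0.9951)
n_5 = (+0.9498, +0.3129)
n_6 = (+0.6519, +0.7583)
  (0,1): δ = 162.13°  ·
  (0,2): δ = 108.04°  ·
  (0,3): δ = 15.19°  ·
  (0,4): δ = 27.88°  ·
  (0,5): δ = 130.43°  ·
  (0,6): δ = 161.51°  ·
  (1,2): δ = 125.91°  ·
  (1,3): δ = 33.06°  ·
  (1,4): δ = 10.01°  ✓
  (1,5): δ = 112.56°  ·
  (1,6): δ = 143.64°  ·
  (2,3): δ = 87.15°  ·
  (2,4): δ = 44.08°  ·
  (2,5): δ = 58.47°  ·
  (2,6): δ = 89.55°  ·
  (3,4): δ = 136.93°  ·
  (3,5): δ = 34.38°  ·
  (3,6): δ = 3.30°  ✓
  (4,5): δ = 77.45°  ·
  (4,6): δ = 46.37°  ·
  (5,6): δ = 148.92°  ·
antipodal pairs: 2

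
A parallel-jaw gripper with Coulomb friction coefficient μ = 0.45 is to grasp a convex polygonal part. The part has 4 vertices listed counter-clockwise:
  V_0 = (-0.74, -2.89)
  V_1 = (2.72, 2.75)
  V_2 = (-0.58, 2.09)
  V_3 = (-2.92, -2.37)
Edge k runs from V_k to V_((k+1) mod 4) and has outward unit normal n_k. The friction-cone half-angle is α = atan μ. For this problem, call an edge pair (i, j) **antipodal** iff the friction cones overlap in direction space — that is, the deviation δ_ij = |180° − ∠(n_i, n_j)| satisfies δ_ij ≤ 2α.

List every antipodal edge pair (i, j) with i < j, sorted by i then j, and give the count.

count = 3; pairs: (0,1), (0,2), (1,3)

α = atan 0.45 = 24.23°;  2α = 48.46°
n_0 = (+0.8524, -0.5229)
n_1 = (-0.1961, +0.9806)
n_2 = (-0.8855, +0.4646)
n_3 = (-0.2320, -0.9727)
  (0,1): δ = 47.16°  ✓
  (0,2): δ = 3.84°  ✓
  (0,3): δ = 108.11°  ·
  (1,2): δ = 128.99°  ·
  (1,3): δ = 24.73°  ✓
  (2,3): δ = 75.73°  ·
antipodal pairs: 3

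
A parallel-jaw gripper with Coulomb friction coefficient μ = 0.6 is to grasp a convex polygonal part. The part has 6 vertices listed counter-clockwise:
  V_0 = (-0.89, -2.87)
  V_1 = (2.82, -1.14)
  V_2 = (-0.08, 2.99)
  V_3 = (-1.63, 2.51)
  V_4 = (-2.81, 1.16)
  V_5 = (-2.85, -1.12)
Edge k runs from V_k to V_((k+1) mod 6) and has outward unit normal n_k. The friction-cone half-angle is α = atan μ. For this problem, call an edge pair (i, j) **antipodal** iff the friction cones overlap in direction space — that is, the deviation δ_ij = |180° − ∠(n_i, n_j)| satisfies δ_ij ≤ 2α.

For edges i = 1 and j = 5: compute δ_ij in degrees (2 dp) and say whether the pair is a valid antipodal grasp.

α = atan 0.6 = 30.96°;  2α = 61.93°
edge 1: e_1 = (-2.90, +4.13);  n_1 = (+0.8184, +0.5747)
edge 5: e_5 = (+1.96, -1.75);  n_5 = (-0.6660, -0.7459)
∠(n_1, n_5) = 166.84°
δ = |180° − 166.84°| = 13.16°
13.16° ≤ 2α = 61.93°  →  valid

δ = 13.16°, valid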